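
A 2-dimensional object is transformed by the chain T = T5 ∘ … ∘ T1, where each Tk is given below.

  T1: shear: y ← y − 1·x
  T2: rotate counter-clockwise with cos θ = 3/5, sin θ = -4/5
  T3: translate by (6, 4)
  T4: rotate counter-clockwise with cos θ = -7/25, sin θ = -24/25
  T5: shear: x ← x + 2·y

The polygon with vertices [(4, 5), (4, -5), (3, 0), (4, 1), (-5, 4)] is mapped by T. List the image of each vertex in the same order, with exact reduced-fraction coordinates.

T1 shear: y ← y − 1·x: (4, 5) → (4, 1); (4, -5) → (4, -9); (3, 0) → (3, -3); (4, 1) → (4, -3); (-5, 4) → (-5, 9)
T2 rotate counter-clockwise with cos θ = 3/5, sin θ = -4/5: (4, 1) → (16/5, -13/5); (4, -9) → (-24/5, -43/5); (3, -3) → (-3/5, -21/5); (4, -3) → (0, -5); (-5, 9) → (21/5, 47/5)
T3 translate by (6, 4): (16/5, -13/5) → (46/5, 7/5); (-24/5, -43/5) → (6/5, -23/5); (-3/5, -21/5) → (27/5, -1/5); (0, -5) → (6, -1); (21/5, 47/5) → (51/5, 67/5)
T4 rotate counter-clockwise with cos θ = -7/25, sin θ = -24/25: (46/5, 7/5) → (-154/125, -1153/125); (6/5, -23/5) → (-594/125, 17/125); (27/5, -1/5) → (-213/125, -641/125); (6, -1) → (-66/25, -137/25); (51/5, 67/5) → (1251/125, -1693/125)
T5 shear: x ← x + 2·y: (-154/125, -1153/125) → (-492/25, -1153/125); (-594/125, 17/125) → (-112/25, 17/125); (-213/125, -641/125) → (-299/25, -641/125); (-66/25, -137/25) → (-68/5, -137/25); (1251/125, -1693/125) → (-427/25, -1693/125)

image vertices: (-492/25, -1153/125), (-112/25, 17/125), (-299/25, -641/125), (-68/5, -137/25), (-427/25, -1693/125)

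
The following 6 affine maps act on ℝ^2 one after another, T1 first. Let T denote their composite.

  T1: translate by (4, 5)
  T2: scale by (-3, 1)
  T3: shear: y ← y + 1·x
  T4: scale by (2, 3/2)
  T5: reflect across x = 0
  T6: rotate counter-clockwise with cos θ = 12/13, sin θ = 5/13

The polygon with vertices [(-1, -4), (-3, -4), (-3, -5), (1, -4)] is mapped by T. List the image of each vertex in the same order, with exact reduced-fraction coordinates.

image vertices: (276/13, -54/13), (87/13, -6/13), (189/26, -24/13), (465/13, -102/13)

T1 translate by (4, 5): (-1, -4) → (3, 1); (-3, -4) → (1, 1); (-3, -5) → (1, 0); (1, -4) → (5, 1)
T2 scale by (-3, 1): (3, 1) → (-9, 1); (1, 1) → (-3, 1); (1, 0) → (-3, 0); (5, 1) → (-15, 1)
T3 shear: y ← y + 1·x: (-9, 1) → (-9, -8); (-3, 1) → (-3, -2); (-3, 0) → (-3, -3); (-15, 1) → (-15, -14)
T4 scale by (2, 3/2): (-9, -8) → (-18, -12); (-3, -2) → (-6, -3); (-3, -3) → (-6, -9/2); (-15, -14) → (-30, -21)
T5 reflect across x = 0: (-18, -12) → (18, -12); (-6, -3) → (6, -3); (-6, -9/2) → (6, -9/2); (-30, -21) → (30, -21)
T6 rotate counter-clockwise with cos θ = 12/13, sin θ = 5/13: (18, -12) → (276/13, -54/13); (6, -3) → (87/13, -6/13); (6, -9/2) → (189/26, -24/13); (30, -21) → (465/13, -102/13)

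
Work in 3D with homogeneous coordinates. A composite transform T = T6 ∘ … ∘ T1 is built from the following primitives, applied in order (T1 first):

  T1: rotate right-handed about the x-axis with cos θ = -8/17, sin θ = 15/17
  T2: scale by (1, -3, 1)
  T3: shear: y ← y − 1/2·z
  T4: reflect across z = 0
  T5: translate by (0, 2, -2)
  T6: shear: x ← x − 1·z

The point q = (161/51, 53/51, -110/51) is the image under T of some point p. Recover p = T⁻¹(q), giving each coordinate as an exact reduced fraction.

p = (1, 0, -1/3)

T1 = [1 0 0 0; 0 -8/17 -15/17 0; 0 15/17 -8/17 0; 0 0 0 1]
T2·T1 = [1 0 0 0; 0 24/17 45/17 0; 0 15/17 -8/17 0; 0 0 0 1]
T3·…·T1 = [1 0 0 0; 0 33/34 49/17 0; 0 15/17 -8/17 0; 0 0 0 1]
T4·…·T1 = [1 0 0 0; 0 33/34 49/17 0; 0 -15/17 8/17 0; 0 0 0 1]
T5·…·T1 = [1 0 0 0; 0 33/34 49/17 2; 0 -15/17 8/17 -2; 0 0 0 1]
T6·…·T1 = [1 15/17 -8/17 2; 0 33/34 49/17 2; 0 -15/17 8/17 -2; 0 0 0 1]
det M = 3; M⁻¹ = [1 0 1 0; 0 8/51 -49/51 -38/17; 0 5/17 11/34 1/17; 0 0 0 1]
M⁻¹ · (161/51, 53/51, -110/51)ᵀ = (1, 0, -1/3)ᵀ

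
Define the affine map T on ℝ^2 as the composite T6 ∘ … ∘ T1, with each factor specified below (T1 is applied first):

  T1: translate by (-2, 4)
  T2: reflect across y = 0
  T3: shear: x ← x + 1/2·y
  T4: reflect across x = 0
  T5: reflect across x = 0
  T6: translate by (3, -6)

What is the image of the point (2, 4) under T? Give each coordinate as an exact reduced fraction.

T1 translate by (-2, 4): (2, 4) → (0, 8)
T2 reflect across y = 0: (0, 8) → (0, -8)
T3 shear: x ← x + 1/2·y: (0, -8) → (-4, -8)
T4 reflect across x = 0: (-4, -8) → (4, -8)
T5 reflect across x = 0: (4, -8) → (-4, -8)
T6 translate by (3, -6): (-4, -8) → (-1, -14)

T(p) = (-1, -14)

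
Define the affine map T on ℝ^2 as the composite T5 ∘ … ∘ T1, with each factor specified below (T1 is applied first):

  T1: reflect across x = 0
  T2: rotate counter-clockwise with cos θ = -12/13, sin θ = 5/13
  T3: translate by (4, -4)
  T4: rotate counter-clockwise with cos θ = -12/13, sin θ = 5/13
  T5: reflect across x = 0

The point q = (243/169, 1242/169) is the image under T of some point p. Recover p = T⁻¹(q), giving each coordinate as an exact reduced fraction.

p = (1, 2)

T1 = [-1 0 0; 0 1 0; 0 0 1]
T2·T1 = [12/13 -5/13 0; -5/13 -12/13 0; 0 0 1]
T3·…·T1 = [12/13 -5/13 4; -5/13 -12/13 -4; 0 0 1]
T4·…·T1 = [-119/169 120/169 -28/13; 120/169 119/169 68/13; 0 0 1]
T5·…·T1 = [119/169 -120/169 28/13; 120/169 119/169 68/13; 0 0 1]
det M = 1; M⁻¹ = [119/169 120/169 -68/13; -120/169 119/169 -28/13; 0 0 1]
M⁻¹ · (243/169, 1242/169)ᵀ = (1, 2)ᵀ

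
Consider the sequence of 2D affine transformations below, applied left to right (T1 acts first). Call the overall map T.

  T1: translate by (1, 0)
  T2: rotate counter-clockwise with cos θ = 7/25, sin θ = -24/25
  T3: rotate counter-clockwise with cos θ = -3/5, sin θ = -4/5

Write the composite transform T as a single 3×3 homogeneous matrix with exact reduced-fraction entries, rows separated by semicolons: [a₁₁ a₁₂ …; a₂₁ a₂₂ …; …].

T1 = [1 0 1; 0 1 0; 0 0 1]
T2·T1 = [7/25 24/25 7/25; -24/25 7/25 -24/25; 0 0 1]
T3·…·T1 = [-117/125 -44/125 -117/125; 44/125 -117/125 44/125; 0 0 1]

T = [-117/125 -44/125 -117/125; 44/125 -117/125 44/125; 0 0 1]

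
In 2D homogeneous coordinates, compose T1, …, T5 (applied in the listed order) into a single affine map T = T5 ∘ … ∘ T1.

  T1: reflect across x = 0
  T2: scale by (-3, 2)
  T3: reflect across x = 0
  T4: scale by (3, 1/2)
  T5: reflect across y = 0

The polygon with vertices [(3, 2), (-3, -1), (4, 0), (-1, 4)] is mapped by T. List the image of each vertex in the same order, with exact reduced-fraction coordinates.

image vertices: (-27, -2), (27, 1), (-36, 0), (9, -4)

T1 reflect across x = 0: (3, 2) → (-3, 2); (-3, -1) → (3, -1); (4, 0) → (-4, 0); (-1, 4) → (1, 4)
T2 scale by (-3, 2): (-3, 2) → (9, 4); (3, -1) → (-9, -2); (-4, 0) → (12, 0); (1, 4) → (-3, 8)
T3 reflect across x = 0: (9, 4) → (-9, 4); (-9, -2) → (9, -2); (12, 0) → (-12, 0); (-3, 8) → (3, 8)
T4 scale by (3, 1/2): (-9, 4) → (-27, 2); (9, -2) → (27, -1); (-12, 0) → (-36, 0); (3, 8) → (9, 4)
T5 reflect across y = 0: (-27, 2) → (-27, -2); (27, -1) → (27, 1); (-36, 0) → (-36, 0); (9, 4) → (9, -4)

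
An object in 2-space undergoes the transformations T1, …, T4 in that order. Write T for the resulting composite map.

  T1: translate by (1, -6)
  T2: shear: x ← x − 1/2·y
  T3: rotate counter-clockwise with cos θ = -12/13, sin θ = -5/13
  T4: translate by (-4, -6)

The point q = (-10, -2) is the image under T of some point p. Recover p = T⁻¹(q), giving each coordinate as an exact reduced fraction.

T1 = [1 0 1; 0 1 -6; 0 0 1]
T2·T1 = [1 -1/2 4; 0 1 -6; 0 0 1]
T3·…·T1 = [-12/13 11/13 -6; -5/13 -19/26 4; 0 0 1]
T4·…·T1 = [-12/13 11/13 -10; -5/13 -19/26 -2; 0 0 1]
det M = 1; M⁻¹ = [-19/26 -11/13 -9; 5/13 -12/13 2; 0 0 1]
M⁻¹ · (-10, -2)ᵀ = (0, 0)ᵀ

p = (0, 0)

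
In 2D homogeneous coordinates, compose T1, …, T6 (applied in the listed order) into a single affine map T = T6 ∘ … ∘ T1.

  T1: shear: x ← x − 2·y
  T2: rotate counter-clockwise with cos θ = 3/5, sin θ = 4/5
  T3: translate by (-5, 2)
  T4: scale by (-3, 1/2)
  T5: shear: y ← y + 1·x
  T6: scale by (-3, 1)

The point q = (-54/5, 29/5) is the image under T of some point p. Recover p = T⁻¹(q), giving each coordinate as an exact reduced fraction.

T1 = [1 -2 0; 0 1 0; 0 0 1]
T2·T1 = [3/5 -2 0; 4/5 -1 0; 0 0 1]
T3·…·T1 = [3/5 -2 -5; 4/5 -1 2; 0 0 1]
T4·…·T1 = [-9/5 6 15; 2/5 -1/2 1; 0 0 1]
T5·…·T1 = [-9/5 6 15; -7/5 11/2 16; 0 0 1]
T6·…·T1 = [27/5 -18 -45; -7/5 11/2 16; 0 0 1]
det M = 9/2; M⁻¹ = [11/9 4 -9; 14/45 6/5 -26/5; 0 0 1]
M⁻¹ · (-54/5, 29/5)ᵀ = (1, -8/5)ᵀ

p = (1, -8/5)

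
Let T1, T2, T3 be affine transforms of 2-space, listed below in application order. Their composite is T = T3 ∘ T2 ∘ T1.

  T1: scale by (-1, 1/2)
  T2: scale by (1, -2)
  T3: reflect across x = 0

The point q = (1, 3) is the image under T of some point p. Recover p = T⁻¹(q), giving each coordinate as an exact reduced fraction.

T1 = [-1 0 0; 0 1/2 0; 0 0 1]
T2·T1 = [-1 0 0; 0 -1 0; 0 0 1]
T3·…·T1 = [1 0 0; 0 -1 0; 0 0 1]
det M = -1; M⁻¹ = [1 0 0; 0 -1 0; 0 0 1]
M⁻¹ · (1, 3)ᵀ = (1, -3)ᵀ

p = (1, -3)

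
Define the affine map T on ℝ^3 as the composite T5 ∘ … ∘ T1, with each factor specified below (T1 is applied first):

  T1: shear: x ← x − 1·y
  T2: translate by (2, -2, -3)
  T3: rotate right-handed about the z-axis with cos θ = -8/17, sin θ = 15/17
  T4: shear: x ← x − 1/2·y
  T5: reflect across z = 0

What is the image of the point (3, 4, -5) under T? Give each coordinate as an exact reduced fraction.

T(p) = (-75/34, -1/17, 8)

T1 shear: x ← x − 1·y: (3, 4, -5) → (-1, 4, -5)
T2 translate by (2, -2, -3): (-1, 4, -5) → (1, 2, -8)
T3 rotate right-handed about the z-axis with cos θ = -8/17, sin θ = 15/17: (1, 2, -8) → (-38/17, -1/17, -8)
T4 shear: x ← x − 1/2·y: (-38/17, -1/17, -8) → (-75/34, -1/17, -8)
T5 reflect across z = 0: (-75/34, -1/17, -8) → (-75/34, -1/17, 8)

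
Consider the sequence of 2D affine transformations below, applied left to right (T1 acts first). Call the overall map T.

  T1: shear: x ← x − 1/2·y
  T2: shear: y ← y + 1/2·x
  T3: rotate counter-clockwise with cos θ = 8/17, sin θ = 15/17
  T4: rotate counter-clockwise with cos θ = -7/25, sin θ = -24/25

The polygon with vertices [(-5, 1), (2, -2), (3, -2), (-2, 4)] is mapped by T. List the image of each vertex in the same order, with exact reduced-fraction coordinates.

T1 shear: x ← x − 1/2·y: (-5, 1) → (-11/2, 1); (2, -2) → (3, -2); (3, -2) → (4, -2); (-2, 4) → (-4, 4)
T2 shear: y ← y + 1/2·x: (-11/2, 1) → (-11/2, -7/4); (3, -2) → (3, -1/2); (4, -2) → (4, 0); (-4, 4) → (-4, 2)
T3 rotate counter-clockwise with cos θ = 8/17, sin θ = 15/17: (-11/2, -7/4) → (-71/68, -193/34); (3, -1/2) → (63/34, 41/17); (4, 0) → (32/17, 60/17); (-4, 2) → (-62/17, -44/17)
T4 rotate counter-clockwise with cos θ = -7/25, sin θ = -24/25: (-71/68, -193/34) → (-8767/1700, 2203/850); (63/34, 41/17) → (1527/850, -1043/425); (32/17, 60/17) → (1216/425, -1188/425); (-62/17, -44/17) → (-622/425, 1796/425)

image vertices: (-8767/1700, 2203/850), (1527/850, -1043/425), (1216/425, -1188/425), (-622/425, 1796/425)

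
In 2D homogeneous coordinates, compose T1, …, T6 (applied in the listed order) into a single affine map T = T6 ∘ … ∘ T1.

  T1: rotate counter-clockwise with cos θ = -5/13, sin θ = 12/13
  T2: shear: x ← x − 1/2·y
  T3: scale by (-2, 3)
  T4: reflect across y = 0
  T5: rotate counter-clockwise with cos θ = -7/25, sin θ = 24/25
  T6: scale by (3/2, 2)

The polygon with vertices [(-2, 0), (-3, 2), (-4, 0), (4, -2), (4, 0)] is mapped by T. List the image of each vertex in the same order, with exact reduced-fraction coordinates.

T1 rotate counter-clockwise with cos θ = -5/13, sin θ = 12/13: (-2, 0) → (10/13, -24/13); (-3, 2) → (-9/13, -46/13); (-4, 0) → (20/13, -48/13); (4, -2) → (4/13, 58/13); (4, 0) → (-20/13, 48/13)
T2 shear: x ← x − 1/2·y: (10/13, -24/13) → (22/13, -24/13); (-9/13, -46/13) → (14/13, -46/13); (20/13, -48/13) → (44/13, -48/13); (4/13, 58/13) → (-25/13, 58/13); (-20/13, 48/13) → (-44/13, 48/13)
T3 scale by (-2, 3): (22/13, -24/13) → (-44/13, -72/13); (14/13, -46/13) → (-28/13, -138/13); (44/13, -48/13) → (-88/13, -144/13); (-25/13, 58/13) → (50/13, 174/13); (-44/13, 48/13) → (88/13, 144/13)
T4 reflect across y = 0: (-44/13, -72/13) → (-44/13, 72/13); (-28/13, -138/13) → (-28/13, 138/13); (-88/13, -144/13) → (-88/13, 144/13); (50/13, 174/13) → (50/13, -174/13); (88/13, 144/13) → (88/13, -144/13)
T5 rotate counter-clockwise with cos θ = -7/25, sin θ = 24/25: (-44/13, 72/13) → (-284/65, -24/5); (-28/13, 138/13) → (-3116/325, -126/25); (-88/13, 144/13) → (-568/65, -48/5); (50/13, -174/13) → (3826/325, 186/25); (88/13, -144/13) → (568/65, 48/5)
T6 scale by (3/2, 2): (-284/65, -24/5) → (-426/65, -48/5); (-3116/325, -126/25) → (-4674/325, -252/25); (-568/65, -48/5) → (-852/65, -96/5); (3826/325, 186/25) → (5739/325, 372/25); (568/65, 48/5) → (852/65, 96/5)

image vertices: (-426/65, -48/5), (-4674/325, -252/25), (-852/65, -96/5), (5739/325, 372/25), (852/65, 96/5)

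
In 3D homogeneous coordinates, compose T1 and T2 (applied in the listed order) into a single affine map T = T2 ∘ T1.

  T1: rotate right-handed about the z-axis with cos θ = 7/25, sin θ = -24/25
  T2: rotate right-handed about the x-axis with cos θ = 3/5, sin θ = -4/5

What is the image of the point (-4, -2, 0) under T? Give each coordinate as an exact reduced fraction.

T(p) = (-76/25, 246/125, -328/125)

T1 rotate right-handed about the z-axis with cos θ = 7/25, sin θ = -24/25: (-4, -2, 0) → (-76/25, 82/25, 0)
T2 rotate right-handed about the x-axis with cos θ = 3/5, sin θ = -4/5: (-76/25, 82/25, 0) → (-76/25, 246/125, -328/125)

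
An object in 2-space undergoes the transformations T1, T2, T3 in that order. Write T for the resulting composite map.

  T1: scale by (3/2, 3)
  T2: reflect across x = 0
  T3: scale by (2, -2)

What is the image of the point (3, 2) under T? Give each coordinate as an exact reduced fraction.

T1 scale by (3/2, 3): (3, 2) → (9/2, 6)
T2 reflect across x = 0: (9/2, 6) → (-9/2, 6)
T3 scale by (2, -2): (-9/2, 6) → (-9, -12)

T(p) = (-9, -12)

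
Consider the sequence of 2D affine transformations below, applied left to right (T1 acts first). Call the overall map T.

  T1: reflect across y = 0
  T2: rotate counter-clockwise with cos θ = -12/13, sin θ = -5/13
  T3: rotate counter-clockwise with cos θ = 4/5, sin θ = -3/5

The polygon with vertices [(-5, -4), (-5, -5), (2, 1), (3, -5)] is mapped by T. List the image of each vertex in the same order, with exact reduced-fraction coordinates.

image vertices: (251/65, -332/65), (47/13, -79/13), (-22/13, 19/13), (-269/65, -267/65)

T1 reflect across y = 0: (-5, -4) → (-5, 4); (-5, -5) → (-5, 5); (2, 1) → (2, -1); (3, -5) → (3, 5)
T2 rotate counter-clockwise with cos θ = -12/13, sin θ = -5/13: (-5, 4) → (80/13, -23/13); (-5, 5) → (85/13, -35/13); (2, -1) → (-29/13, 2/13); (3, 5) → (-11/13, -75/13)
T3 rotate counter-clockwise with cos θ = 4/5, sin θ = -3/5: (80/13, -23/13) → (251/65, -332/65); (85/13, -35/13) → (47/13, -79/13); (-29/13, 2/13) → (-22/13, 19/13); (-11/13, -75/13) → (-269/65, -267/65)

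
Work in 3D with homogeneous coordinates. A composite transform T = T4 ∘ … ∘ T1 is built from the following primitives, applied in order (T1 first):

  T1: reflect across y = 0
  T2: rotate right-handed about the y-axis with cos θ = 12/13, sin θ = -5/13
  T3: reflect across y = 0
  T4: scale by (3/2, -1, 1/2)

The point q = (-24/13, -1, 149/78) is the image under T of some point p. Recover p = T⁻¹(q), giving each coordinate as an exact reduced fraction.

p = (1/3, 1, 4)

T1 = [1 0 0 0; 0 -1 0 0; 0 0 1 0; 0 0 0 1]
T2·T1 = [12/13 0 -5/13 0; 0 -1 0 0; 5/13 0 12/13 0; 0 0 0 1]
T3·…·T1 = [12/13 0 -5/13 0; 0 1 0 0; 5/13 0 12/13 0; 0 0 0 1]
T4·…·T1 = [18/13 0 -15/26 0; 0 -1 0 0; 5/26 0 6/13 0; 0 0 0 1]
det M = -3/4; M⁻¹ = [8/13 0 10/13 0; 0 -1 0 0; -10/39 0 24/13 0; 0 0 0 1]
M⁻¹ · (-24/13, -1, 149/78)ᵀ = (1/3, 1, 4)ᵀ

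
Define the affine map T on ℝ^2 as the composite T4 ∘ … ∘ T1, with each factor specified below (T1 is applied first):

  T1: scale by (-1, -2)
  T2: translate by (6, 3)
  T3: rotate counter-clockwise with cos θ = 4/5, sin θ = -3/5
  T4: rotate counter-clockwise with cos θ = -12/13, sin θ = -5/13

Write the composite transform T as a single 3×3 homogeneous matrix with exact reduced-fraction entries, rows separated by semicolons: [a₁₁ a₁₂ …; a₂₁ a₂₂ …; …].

T = [63/65 32/65 -426/65; -16/65 126/65 -93/65; 0 0 1]

T1 = [-1 0 0; 0 -2 0; 0 0 1]
T2·T1 = [-1 0 6; 0 -2 3; 0 0 1]
T3·…·T1 = [-4/5 -6/5 33/5; 3/5 -8/5 -6/5; 0 0 1]
T4·…·T1 = [63/65 32/65 -426/65; -16/65 126/65 -93/65; 0 0 1]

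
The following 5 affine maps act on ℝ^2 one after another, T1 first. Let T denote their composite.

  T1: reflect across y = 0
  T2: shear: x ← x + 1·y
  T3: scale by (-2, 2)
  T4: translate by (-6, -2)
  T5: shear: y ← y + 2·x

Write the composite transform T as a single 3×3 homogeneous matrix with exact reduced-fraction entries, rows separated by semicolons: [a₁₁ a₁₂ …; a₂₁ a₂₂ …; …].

T = [-2 2 -6; -4 2 -14; 0 0 1]

T1 = [1 0 0; 0 -1 0; 0 0 1]
T2·T1 = [1 -1 0; 0 -1 0; 0 0 1]
T3·…·T1 = [-2 2 0; 0 -2 0; 0 0 1]
T4·…·T1 = [-2 2 -6; 0 -2 -2; 0 0 1]
T5·…·T1 = [-2 2 -6; -4 2 -14; 0 0 1]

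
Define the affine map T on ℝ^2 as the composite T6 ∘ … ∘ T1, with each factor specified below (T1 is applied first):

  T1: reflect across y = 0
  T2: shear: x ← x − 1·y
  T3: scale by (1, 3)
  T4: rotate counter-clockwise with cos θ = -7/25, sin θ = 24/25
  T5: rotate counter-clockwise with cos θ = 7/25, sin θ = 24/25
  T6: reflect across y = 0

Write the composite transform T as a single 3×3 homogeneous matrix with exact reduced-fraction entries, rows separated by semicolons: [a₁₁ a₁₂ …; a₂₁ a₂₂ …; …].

T1 = [1 0 0; 0 -1 0; 0 0 1]
T2·T1 = [1 1 0; 0 -1 0; 0 0 1]
T3·…·T1 = [1 1 0; 0 -3 0; 0 0 1]
T4·…·T1 = [-7/25 13/5 0; 24/25 9/5 0; 0 0 1]
T5·…·T1 = [-1 -1 0; 0 3 0; 0 0 1]
T6·…·T1 = [-1 -1 0; 0 -3 0; 0 0 1]

T = [-1 -1 0; 0 -3 0; 0 0 1]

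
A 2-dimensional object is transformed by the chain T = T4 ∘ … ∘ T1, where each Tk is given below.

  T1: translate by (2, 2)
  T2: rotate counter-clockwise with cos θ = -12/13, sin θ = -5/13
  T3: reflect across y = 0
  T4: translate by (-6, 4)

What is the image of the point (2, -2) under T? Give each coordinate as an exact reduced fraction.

T1 translate by (2, 2): (2, -2) → (4, 0)
T2 rotate counter-clockwise with cos θ = -12/13, sin θ = -5/13: (4, 0) → (-48/13, -20/13)
T3 reflect across y = 0: (-48/13, -20/13) → (-48/13, 20/13)
T4 translate by (-6, 4): (-48/13, 20/13) → (-126/13, 72/13)

T(p) = (-126/13, 72/13)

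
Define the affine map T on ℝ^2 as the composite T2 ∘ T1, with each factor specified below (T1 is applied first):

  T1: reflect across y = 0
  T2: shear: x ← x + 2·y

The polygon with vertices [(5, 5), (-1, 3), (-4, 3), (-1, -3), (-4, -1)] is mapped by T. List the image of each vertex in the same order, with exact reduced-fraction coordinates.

T1 reflect across y = 0: (5, 5) → (5, -5); (-1, 3) → (-1, -3); (-4, 3) → (-4, -3); (-1, -3) → (-1, 3); (-4, -1) → (-4, 1)
T2 shear: x ← x + 2·y: (5, -5) → (-5, -5); (-1, -3) → (-7, -3); (-4, -3) → (-10, -3); (-1, 3) → (5, 3); (-4, 1) → (-2, 1)

image vertices: (-5, -5), (-7, -3), (-10, -3), (5, 3), (-2, 1)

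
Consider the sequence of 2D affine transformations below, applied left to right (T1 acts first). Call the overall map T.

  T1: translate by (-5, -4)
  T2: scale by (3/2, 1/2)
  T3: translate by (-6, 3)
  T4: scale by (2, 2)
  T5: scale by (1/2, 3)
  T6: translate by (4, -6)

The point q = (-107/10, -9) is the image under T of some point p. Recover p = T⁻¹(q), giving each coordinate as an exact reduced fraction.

T1 = [1 0 -5; 0 1 -4; 0 0 1]
T2·T1 = [3/2 0 -15/2; 0 1/2 -2; 0 0 1]
T3·…·T1 = [3/2 0 -27/2; 0 1/2 1; 0 0 1]
T4·…·T1 = [3 0 -27; 0 1 2; 0 0 1]
T5·…·T1 = [3/2 0 -27/2; 0 3 6; 0 0 1]
T6·…·T1 = [3/2 0 -19/2; 0 3 0; 0 0 1]
det M = 9/2; M⁻¹ = [2/3 0 19/3; 0 1/3 0; 0 0 1]
M⁻¹ · (-107/10, -9)ᵀ = (-4/5, -3)ᵀ

p = (-4/5, -3)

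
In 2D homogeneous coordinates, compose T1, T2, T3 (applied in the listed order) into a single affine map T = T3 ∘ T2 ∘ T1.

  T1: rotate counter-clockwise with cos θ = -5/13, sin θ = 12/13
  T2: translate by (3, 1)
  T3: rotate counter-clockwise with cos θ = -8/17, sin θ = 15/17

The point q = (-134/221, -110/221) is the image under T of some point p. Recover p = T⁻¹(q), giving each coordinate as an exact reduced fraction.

T1 = [-5/13 -12/13 0; 12/13 -5/13 0; 0 0 1]
T2·T1 = [-5/13 -12/13 3; 12/13 -5/13 1; 0 0 1]
T3·…·T1 = [-140/221 171/221 -39/17; -171/221 -140/221 37/17; 0 0 1]
det M = 1; M⁻¹ = [-140/221 -171/221 3/13; 171/221 -140/221 41/13; 0 0 1]
M⁻¹ · (-134/221, -110/221)ᵀ = (1, 3)ᵀ

p = (1, 3)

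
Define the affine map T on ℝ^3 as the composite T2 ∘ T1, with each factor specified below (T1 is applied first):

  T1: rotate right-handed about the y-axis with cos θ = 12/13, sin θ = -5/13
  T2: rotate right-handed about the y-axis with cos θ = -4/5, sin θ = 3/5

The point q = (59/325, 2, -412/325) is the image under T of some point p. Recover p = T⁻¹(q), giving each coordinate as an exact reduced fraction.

T1 = [12/13 0 -5/13 0; 0 1 0 0; 5/13 0 12/13 0; 0 0 0 1]
T2·T1 = [-33/65 0 56/65 0; 0 1 0 0; -56/65 0 -33/65 0; 0 0 0 1]
det M = 1; M⁻¹ = [-33/65 0 -56/65 0; 0 1 0 0; 56/65 0 -33/65 0; 0 0 0 1]
M⁻¹ · (59/325, 2, -412/325)ᵀ = (1, 2, 4/5)ᵀ

p = (1, 2, 4/5)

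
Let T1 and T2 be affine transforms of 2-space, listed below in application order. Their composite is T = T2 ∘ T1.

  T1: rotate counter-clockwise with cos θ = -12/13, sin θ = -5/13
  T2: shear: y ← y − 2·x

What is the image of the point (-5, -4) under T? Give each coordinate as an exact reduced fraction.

T(p) = (40/13, -7/13)

T1 rotate counter-clockwise with cos θ = -12/13, sin θ = -5/13: (-5, -4) → (40/13, 73/13)
T2 shear: y ← y − 2·x: (40/13, 73/13) → (40/13, -7/13)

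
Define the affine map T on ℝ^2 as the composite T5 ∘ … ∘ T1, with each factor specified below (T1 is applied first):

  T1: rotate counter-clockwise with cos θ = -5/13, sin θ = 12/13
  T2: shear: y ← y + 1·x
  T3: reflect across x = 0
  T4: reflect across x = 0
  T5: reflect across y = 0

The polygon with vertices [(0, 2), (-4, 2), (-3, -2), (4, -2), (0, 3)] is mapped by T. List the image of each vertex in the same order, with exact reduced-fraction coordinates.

image vertices: (-24/13, 34/13), (-4/13, 62/13), (3, -1), (4/13, -62/13), (-36/13, 51/13)

T1 rotate counter-clockwise with cos θ = -5/13, sin θ = 12/13: (0, 2) → (-24/13, -10/13); (-4, 2) → (-4/13, -58/13); (-3, -2) → (3, -2); (4, -2) → (4/13, 58/13); (0, 3) → (-36/13, -15/13)
T2 shear: y ← y + 1·x: (-24/13, -10/13) → (-24/13, -34/13); (-4/13, -58/13) → (-4/13, -62/13); (3, -2) → (3, 1); (4/13, 58/13) → (4/13, 62/13); (-36/13, -15/13) → (-36/13, -51/13)
T3 reflect across x = 0: (-24/13, -34/13) → (24/13, -34/13); (-4/13, -62/13) → (4/13, -62/13); (3, 1) → (-3, 1); (4/13, 62/13) → (-4/13, 62/13); (-36/13, -51/13) → (36/13, -51/13)
T4 reflect across x = 0: (24/13, -34/13) → (-24/13, -34/13); (4/13, -62/13) → (-4/13, -62/13); (-3, 1) → (3, 1); (-4/13, 62/13) → (4/13, 62/13); (36/13, -51/13) → (-36/13, -51/13)
T5 reflect across y = 0: (-24/13, -34/13) → (-24/13, 34/13); (-4/13, -62/13) → (-4/13, 62/13); (3, 1) → (3, -1); (4/13, 62/13) → (4/13, -62/13); (-36/13, -51/13) → (-36/13, 51/13)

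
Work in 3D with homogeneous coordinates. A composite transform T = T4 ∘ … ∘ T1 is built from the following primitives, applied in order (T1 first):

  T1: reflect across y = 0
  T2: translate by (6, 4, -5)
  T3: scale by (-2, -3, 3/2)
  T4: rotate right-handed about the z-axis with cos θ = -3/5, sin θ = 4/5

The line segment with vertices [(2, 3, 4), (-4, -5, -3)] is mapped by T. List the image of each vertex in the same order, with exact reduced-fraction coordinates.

T1 reflect across y = 0: (2, 3, 4) → (2, -3, 4); (-4, -5, -3) → (-4, 5, -3)
T2 translate by (6, 4, -5): (2, -3, 4) → (8, 1, -1); (-4, 5, -3) → (2, 9, -8)
T3 scale by (-2, -3, 3/2): (8, 1, -1) → (-16, -3, -3/2); (2, 9, -8) → (-4, -27, -12)
T4 rotate right-handed about the z-axis with cos θ = -3/5, sin θ = 4/5: (-16, -3, -3/2) → (12, -11, -3/2); (-4, -27, -12) → (24, 13, -12)

image vertices: (12, -11, -3/2), (24, 13, -12)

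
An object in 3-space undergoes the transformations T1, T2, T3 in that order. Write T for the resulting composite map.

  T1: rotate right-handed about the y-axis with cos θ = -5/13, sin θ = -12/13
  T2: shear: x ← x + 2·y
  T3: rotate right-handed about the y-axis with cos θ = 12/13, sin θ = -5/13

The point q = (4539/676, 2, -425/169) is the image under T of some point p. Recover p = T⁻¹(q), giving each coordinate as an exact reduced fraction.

T1 = [-5/13 0 -12/13 0; 0 1 0 0; 12/13 0 -5/13 0; 0 0 0 1]
T2·T1 = [-5/13 2 -12/13 0; 0 1 0 0; 12/13 0 -5/13 0; 0 0 0 1]
T3·…·T1 = [-120/169 24/13 -119/169 0; 0 1 0 0; 119/169 10/13 -120/169 0; 0 0 0 1]
det M = 1; M⁻¹ = [-120/169 10/13 119/169 0; 0 1 0 0; -119/169 24/13 -120/169 0; 0 0 0 1]
M⁻¹ · (4539/676, 2, -425/169)ᵀ = (-5, 2, 3/4)ᵀ

p = (-5, 2, 3/4)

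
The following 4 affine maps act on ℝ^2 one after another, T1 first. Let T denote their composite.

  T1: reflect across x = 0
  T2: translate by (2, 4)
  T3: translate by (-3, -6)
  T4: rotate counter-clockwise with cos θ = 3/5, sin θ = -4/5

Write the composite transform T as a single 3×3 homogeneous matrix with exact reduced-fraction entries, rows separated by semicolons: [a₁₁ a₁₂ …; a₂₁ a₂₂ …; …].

T1 = [-1 0 0; 0 1 0; 0 0 1]
T2·T1 = [-1 0 2; 0 1 4; 0 0 1]
T3·…·T1 = [-1 0 -1; 0 1 -2; 0 0 1]
T4·…·T1 = [-3/5 4/5 -11/5; 4/5 3/5 -2/5; 0 0 1]

T = [-3/5 4/5 -11/5; 4/5 3/5 -2/5; 0 0 1]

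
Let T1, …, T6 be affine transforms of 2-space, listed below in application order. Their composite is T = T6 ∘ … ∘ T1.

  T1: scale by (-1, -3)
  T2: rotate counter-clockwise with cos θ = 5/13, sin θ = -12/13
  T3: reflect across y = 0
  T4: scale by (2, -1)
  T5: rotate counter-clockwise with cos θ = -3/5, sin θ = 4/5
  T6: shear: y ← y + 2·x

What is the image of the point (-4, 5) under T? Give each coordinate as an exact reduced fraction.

T(p) = (1452/65, 1993/65)

T1 scale by (-1, -3): (-4, 5) → (4, -15)
T2 rotate counter-clockwise with cos θ = 5/13, sin θ = -12/13: (4, -15) → (-160/13, -123/13)
T3 reflect across y = 0: (-160/13, -123/13) → (-160/13, 123/13)
T4 scale by (2, -1): (-160/13, 123/13) → (-320/13, -123/13)
T5 rotate counter-clockwise with cos θ = -3/5, sin θ = 4/5: (-320/13, -123/13) → (1452/65, -911/65)
T6 shear: y ← y + 2·x: (1452/65, -911/65) → (1452/65, 1993/65)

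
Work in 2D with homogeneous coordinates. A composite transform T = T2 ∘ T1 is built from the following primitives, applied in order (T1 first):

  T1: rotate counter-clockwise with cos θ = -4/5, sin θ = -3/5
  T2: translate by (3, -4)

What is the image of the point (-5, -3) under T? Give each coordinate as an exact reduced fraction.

T(p) = (26/5, 7/5)

T1 rotate counter-clockwise with cos θ = -4/5, sin θ = -3/5: (-5, -3) → (11/5, 27/5)
T2 translate by (3, -4): (11/5, 27/5) → (26/5, 7/5)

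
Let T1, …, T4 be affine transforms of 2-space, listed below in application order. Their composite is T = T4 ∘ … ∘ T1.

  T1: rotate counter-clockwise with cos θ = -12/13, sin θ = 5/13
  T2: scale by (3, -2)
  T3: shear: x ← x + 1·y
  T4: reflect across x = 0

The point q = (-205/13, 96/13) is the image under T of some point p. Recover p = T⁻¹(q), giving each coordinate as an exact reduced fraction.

p = (-4, 7/3)

T1 = [-12/13 -5/13 0; 5/13 -12/13 0; 0 0 1]
T2·T1 = [-36/13 -15/13 0; -10/13 24/13 0; 0 0 1]
T3·…·T1 = [-46/13 9/13 0; -10/13 24/13 0; 0 0 1]
T4·…·T1 = [46/13 -9/13 0; -10/13 24/13 0; 0 0 1]
det M = 6; M⁻¹ = [4/13 3/26 0; 5/39 23/39 0; 0 0 1]
M⁻¹ · (-205/13, 96/13)ᵀ = (-4, 7/3)ᵀ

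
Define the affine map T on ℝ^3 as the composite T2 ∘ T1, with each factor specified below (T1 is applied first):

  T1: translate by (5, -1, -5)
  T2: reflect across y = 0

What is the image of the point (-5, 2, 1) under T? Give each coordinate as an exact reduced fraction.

T1 translate by (5, -1, -5): (-5, 2, 1) → (0, 1, -4)
T2 reflect across y = 0: (0, 1, -4) → (0, -1, -4)

T(p) = (0, -1, -4)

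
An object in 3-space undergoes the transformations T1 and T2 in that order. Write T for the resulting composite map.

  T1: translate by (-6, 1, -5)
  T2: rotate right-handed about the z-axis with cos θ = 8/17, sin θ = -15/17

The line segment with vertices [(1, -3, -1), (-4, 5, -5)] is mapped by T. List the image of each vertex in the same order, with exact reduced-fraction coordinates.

image vertices: (-70/17, 59/17, -6), (10/17, 198/17, -10)

T1 translate by (-6, 1, -5): (1, -3, -1) → (-5, -2, -6); (-4, 5, -5) → (-10, 6, -10)
T2 rotate right-handed about the z-axis with cos θ = 8/17, sin θ = -15/17: (-5, -2, -6) → (-70/17, 59/17, -6); (-10, 6, -10) → (10/17, 198/17, -10)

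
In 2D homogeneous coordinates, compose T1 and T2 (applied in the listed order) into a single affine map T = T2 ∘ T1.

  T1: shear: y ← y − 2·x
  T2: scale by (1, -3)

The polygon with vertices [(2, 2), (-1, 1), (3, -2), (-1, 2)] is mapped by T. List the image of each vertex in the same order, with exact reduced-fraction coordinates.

image vertices: (2, 6), (-1, -9), (3, 24), (-1, -12)

T1 shear: y ← y − 2·x: (2, 2) → (2, -2); (-1, 1) → (-1, 3); (3, -2) → (3, -8); (-1, 2) → (-1, 4)
T2 scale by (1, -3): (2, -2) → (2, 6); (-1, 3) → (-1, -9); (3, -8) → (3, 24); (-1, 4) → (-1, -12)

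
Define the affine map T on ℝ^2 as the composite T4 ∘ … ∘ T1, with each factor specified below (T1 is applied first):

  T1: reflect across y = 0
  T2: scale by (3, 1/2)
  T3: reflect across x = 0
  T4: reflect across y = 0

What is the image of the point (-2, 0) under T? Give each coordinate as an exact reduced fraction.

T(p) = (6, 0)

T1 reflect across y = 0: (-2, 0) → (-2, 0)
T2 scale by (3, 1/2): (-2, 0) → (-6, 0)
T3 reflect across x = 0: (-6, 0) → (6, 0)
T4 reflect across y = 0: (6, 0) → (6, 0)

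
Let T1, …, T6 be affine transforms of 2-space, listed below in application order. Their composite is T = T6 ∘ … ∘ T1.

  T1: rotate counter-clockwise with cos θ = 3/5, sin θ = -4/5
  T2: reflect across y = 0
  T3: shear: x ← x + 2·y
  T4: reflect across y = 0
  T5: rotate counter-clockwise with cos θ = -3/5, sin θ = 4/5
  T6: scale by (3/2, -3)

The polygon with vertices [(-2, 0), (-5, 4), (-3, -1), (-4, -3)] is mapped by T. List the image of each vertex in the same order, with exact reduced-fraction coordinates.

T1 rotate counter-clockwise with cos θ = 3/5, sin θ = -4/5: (-2, 0) → (-6/5, 8/5); (-5, 4) → (1/5, 32/5); (-3, -1) → (-13/5, 9/5); (-4, -3) → (-24/5, 7/5)
T2 reflect across y = 0: (-6/5, 8/5) → (-6/5, -8/5); (1/5, 32/5) → (1/5, -32/5); (-13/5, 9/5) → (-13/5, -9/5); (-24/5, 7/5) → (-24/5, -7/5)
T3 shear: x ← x + 2·y: (-6/5, -8/5) → (-22/5, -8/5); (1/5, -32/5) → (-63/5, -32/5); (-13/5, -9/5) → (-31/5, -9/5); (-24/5, -7/5) → (-38/5, -7/5)
T4 reflect across y = 0: (-22/5, -8/5) → (-22/5, 8/5); (-63/5, -32/5) → (-63/5, 32/5); (-31/5, -9/5) → (-31/5, 9/5); (-38/5, -7/5) → (-38/5, 7/5)
T5 rotate counter-clockwise with cos θ = -3/5, sin θ = 4/5: (-22/5, 8/5) → (34/25, -112/25); (-63/5, 32/5) → (61/25, -348/25); (-31/5, 9/5) → (57/25, -151/25); (-38/5, 7/5) → (86/25, -173/25)
T6 scale by (3/2, -3): (34/25, -112/25) → (51/25, 336/25); (61/25, -348/25) → (183/50, 1044/25); (57/25, -151/25) → (171/50, 453/25); (86/25, -173/25) → (129/25, 519/25)

image vertices: (51/25, 336/25), (183/50, 1044/25), (171/50, 453/25), (129/25, 519/25)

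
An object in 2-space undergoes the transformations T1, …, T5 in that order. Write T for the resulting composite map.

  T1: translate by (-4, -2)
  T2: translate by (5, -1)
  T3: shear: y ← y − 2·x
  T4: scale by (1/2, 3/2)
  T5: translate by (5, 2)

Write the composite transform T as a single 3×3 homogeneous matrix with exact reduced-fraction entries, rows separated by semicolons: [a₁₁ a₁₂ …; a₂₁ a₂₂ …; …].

T1 = [1 0 -4; 0 1 -2; 0 0 1]
T2·T1 = [1 0 1; 0 1 -3; 0 0 1]
T3·…·T1 = [1 0 1; -2 1 -5; 0 0 1]
T4·…·T1 = [1/2 0 1/2; -3 3/2 -15/2; 0 0 1]
T5·…·T1 = [1/2 0 11/2; -3 3/2 -11/2; 0 0 1]

T = [1/2 0 11/2; -3 3/2 -11/2; 0 0 1]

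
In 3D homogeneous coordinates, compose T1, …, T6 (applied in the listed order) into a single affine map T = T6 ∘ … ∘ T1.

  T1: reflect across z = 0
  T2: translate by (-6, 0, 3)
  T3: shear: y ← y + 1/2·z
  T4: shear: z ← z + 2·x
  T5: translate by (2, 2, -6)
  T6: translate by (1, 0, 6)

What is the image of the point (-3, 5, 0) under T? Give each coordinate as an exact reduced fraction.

T1 reflect across z = 0: (-3, 5, 0) → (-3, 5, 0)
T2 translate by (-6, 0, 3): (-3, 5, 0) → (-9, 5, 3)
T3 shear: y ← y + 1/2·z: (-9, 5, 3) → (-9, 13/2, 3)
T4 shear: z ← z + 2·x: (-9, 13/2, 3) → (-9, 13/2, -15)
T5 translate by (2, 2, -6): (-9, 13/2, -15) → (-7, 17/2, -21)
T6 translate by (1, 0, 6): (-7, 17/2, -21) → (-6, 17/2, -15)

T(p) = (-6, 17/2, -15)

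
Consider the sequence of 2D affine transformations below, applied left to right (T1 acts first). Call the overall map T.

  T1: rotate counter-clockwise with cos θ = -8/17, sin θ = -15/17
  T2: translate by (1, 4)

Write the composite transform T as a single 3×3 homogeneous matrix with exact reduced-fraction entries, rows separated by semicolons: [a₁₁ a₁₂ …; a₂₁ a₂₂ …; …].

T1 = [-8/17 15/17 0; -15/17 -8/17 0; 0 0 1]
T2·T1 = [-8/17 15/17 1; -15/17 -8/17 4; 0 0 1]

T = [-8/17 15/17 1; -15/17 -8/17 4; 0 0 1]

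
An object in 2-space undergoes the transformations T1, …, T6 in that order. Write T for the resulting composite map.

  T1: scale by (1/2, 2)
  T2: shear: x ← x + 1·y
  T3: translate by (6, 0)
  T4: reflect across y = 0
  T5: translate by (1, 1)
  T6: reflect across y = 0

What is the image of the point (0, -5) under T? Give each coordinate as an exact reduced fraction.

T(p) = (-3, -11)

T1 scale by (1/2, 2): (0, -5) → (0, -10)
T2 shear: x ← x + 1·y: (0, -10) → (-10, -10)
T3 translate by (6, 0): (-10, -10) → (-4, -10)
T4 reflect across y = 0: (-4, -10) → (-4, 10)
T5 translate by (1, 1): (-4, 10) → (-3, 11)
T6 reflect across y = 0: (-3, 11) → (-3, -11)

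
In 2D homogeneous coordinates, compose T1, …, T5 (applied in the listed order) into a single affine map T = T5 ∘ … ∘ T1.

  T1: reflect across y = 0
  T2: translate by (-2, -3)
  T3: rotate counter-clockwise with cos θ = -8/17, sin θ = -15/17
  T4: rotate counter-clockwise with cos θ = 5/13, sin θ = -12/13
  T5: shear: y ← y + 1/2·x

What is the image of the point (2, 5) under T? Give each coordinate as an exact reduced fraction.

T1 reflect across y = 0: (2, 5) → (2, -5)
T2 translate by (-2, -3): (2, -5) → (0, -8)
T3 rotate counter-clockwise with cos θ = -8/17, sin θ = -15/17: (0, -8) → (-120/17, 64/17)
T4 rotate counter-clockwise with cos θ = 5/13, sin θ = -12/13: (-120/17, 64/17) → (168/221, 1760/221)
T5 shear: y ← y + 1/2·x: (168/221, 1760/221) → (168/221, 1844/221)

T(p) = (168/221, 1844/221)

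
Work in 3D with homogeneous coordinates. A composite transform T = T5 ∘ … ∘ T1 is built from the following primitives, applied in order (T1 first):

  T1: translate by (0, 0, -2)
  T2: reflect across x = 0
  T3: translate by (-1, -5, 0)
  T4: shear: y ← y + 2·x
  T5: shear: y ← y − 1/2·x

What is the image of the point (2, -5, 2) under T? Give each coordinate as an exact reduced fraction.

T1 translate by (0, 0, -2): (2, -5, 2) → (2, -5, 0)
T2 reflect across x = 0: (2, -5, 0) → (-2, -5, 0)
T3 translate by (-1, -5, 0): (-2, -5, 0) → (-3, -10, 0)
T4 shear: y ← y + 2·x: (-3, -10, 0) → (-3, -16, 0)
T5 shear: y ← y − 1/2·x: (-3, -16, 0) → (-3, -29/2, 0)

T(p) = (-3, -29/2, 0)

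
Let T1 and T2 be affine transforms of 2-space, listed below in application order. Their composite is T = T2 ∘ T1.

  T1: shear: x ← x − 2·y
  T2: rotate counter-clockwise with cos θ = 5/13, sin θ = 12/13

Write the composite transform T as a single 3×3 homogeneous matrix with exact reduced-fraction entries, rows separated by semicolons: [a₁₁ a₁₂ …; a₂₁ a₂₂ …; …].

T1 = [1 -2 0; 0 1 0; 0 0 1]
T2·T1 = [5/13 -22/13 0; 12/13 -19/13 0; 0 0 1]

T = [5/13 -22/13 0; 12/13 -19/13 0; 0 0 1]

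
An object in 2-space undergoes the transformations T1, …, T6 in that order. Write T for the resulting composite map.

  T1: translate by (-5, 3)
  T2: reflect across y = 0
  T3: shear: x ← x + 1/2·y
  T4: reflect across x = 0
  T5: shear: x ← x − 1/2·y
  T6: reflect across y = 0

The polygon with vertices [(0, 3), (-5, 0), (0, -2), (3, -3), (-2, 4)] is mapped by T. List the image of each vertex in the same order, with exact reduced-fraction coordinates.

image vertices: (11, 6), (13, 3), (6, 1), (2, 0), (14, 7)

T1 translate by (-5, 3): (0, 3) → (-5, 6); (-5, 0) → (-10, 3); (0, -2) → (-5, 1); (3, -3) → (-2, 0); (-2, 4) → (-7, 7)
T2 reflect across y = 0: (-5, 6) → (-5, -6); (-10, 3) → (-10, -3); (-5, 1) → (-5, -1); (-2, 0) → (-2, 0); (-7, 7) → (-7, -7)
T3 shear: x ← x + 1/2·y: (-5, -6) → (-8, -6); (-10, -3) → (-23/2, -3); (-5, -1) → (-11/2, -1); (-2, 0) → (-2, 0); (-7, -7) → (-21/2, -7)
T4 reflect across x = 0: (-8, -6) → (8, -6); (-23/2, -3) → (23/2, -3); (-11/2, -1) → (11/2, -1); (-2, 0) → (2, 0); (-21/2, -7) → (21/2, -7)
T5 shear: x ← x − 1/2·y: (8, -6) → (11, -6); (23/2, -3) → (13, -3); (11/2, -1) → (6, -1); (2, 0) → (2, 0); (21/2, -7) → (14, -7)
T6 reflect across y = 0: (11, -6) → (11, 6); (13, -3) → (13, 3); (6, -1) → (6, 1); (2, 0) → (2, 0); (14, -7) → (14, 7)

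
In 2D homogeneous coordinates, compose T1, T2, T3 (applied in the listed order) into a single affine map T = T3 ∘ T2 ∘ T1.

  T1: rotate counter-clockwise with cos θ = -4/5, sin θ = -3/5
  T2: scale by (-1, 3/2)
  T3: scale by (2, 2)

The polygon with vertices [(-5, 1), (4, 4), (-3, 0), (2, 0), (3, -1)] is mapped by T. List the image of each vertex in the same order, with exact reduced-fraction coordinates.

T1 rotate counter-clockwise with cos θ = -4/5, sin θ = -3/5: (-5, 1) → (23/5, 11/5); (4, 4) → (-4/5, -28/5); (-3, 0) → (12/5, 9/5); (2, 0) → (-8/5, -6/5); (3, -1) → (-3, -1)
T2 scale by (-1, 3/2): (23/5, 11/5) → (-23/5, 33/10); (-4/5, -28/5) → (4/5, -42/5); (12/5, 9/5) → (-12/5, 27/10); (-8/5, -6/5) → (8/5, -9/5); (-3, -1) → (3, -3/2)
T3 scale by (2, 2): (-23/5, 33/10) → (-46/5, 33/5); (4/5, -42/5) → (8/5, -84/5); (-12/5, 27/10) → (-24/5, 27/5); (8/5, -9/5) → (16/5, -18/5); (3, -3/2) → (6, -3)

image vertices: (-46/5, 33/5), (8/5, -84/5), (-24/5, 27/5), (16/5, -18/5), (6, -3)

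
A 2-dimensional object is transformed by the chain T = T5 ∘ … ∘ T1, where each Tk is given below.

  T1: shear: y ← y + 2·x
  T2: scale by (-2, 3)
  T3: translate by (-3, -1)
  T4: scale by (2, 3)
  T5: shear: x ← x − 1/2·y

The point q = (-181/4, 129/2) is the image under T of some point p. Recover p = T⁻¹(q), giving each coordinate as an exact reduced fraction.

T1 = [1 0 0; 2 1 0; 0 0 1]
T2·T1 = [-2 0 0; 6 3 0; 0 0 1]
T3·…·T1 = [-2 0 -3; 6 3 -1; 0 0 1]
T4·…·T1 = [-4 0 -6; 18 9 -3; 0 0 1]
T5·…·T1 = [-13 -9/2 -9/2; 18 9 -3; 0 0 1]
det M = -36; M⁻¹ = [-1/4 -1/8 -3/2; 1/2 13/36 10/3; 0 0 1]
M⁻¹ · (-181/4, 129/2)ᵀ = (7/4, 4)ᵀ

p = (7/4, 4)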